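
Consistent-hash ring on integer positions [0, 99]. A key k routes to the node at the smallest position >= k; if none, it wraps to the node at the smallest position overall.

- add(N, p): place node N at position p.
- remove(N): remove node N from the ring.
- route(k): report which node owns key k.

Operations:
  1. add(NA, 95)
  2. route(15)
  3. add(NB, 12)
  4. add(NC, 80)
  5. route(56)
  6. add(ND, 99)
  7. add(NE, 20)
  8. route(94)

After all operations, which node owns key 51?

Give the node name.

Answer: NC

Derivation:
Op 1: add NA@95 -> ring=[95:NA]
Op 2: route key 15: smallest pos >= 15 is 95 -> NA
Op 3: add NB@12 -> ring=[12:NB,95:NA]
Op 4: add NC@80 -> ring=[12:NB,80:NC,95:NA]
Op 5: route key 56: smallest pos >= 56 is 80 -> NC
Op 6: add ND@99 -> ring=[12:NB,80:NC,95:NA,99:ND]
Op 7: add NE@20 -> ring=[12:NB,20:NE,80:NC,95:NA,99:ND]
Op 8: route key 94: smallest pos >= 94 is 95 -> NA
Final route key 51: smallest pos >= 51 is 80 -> NC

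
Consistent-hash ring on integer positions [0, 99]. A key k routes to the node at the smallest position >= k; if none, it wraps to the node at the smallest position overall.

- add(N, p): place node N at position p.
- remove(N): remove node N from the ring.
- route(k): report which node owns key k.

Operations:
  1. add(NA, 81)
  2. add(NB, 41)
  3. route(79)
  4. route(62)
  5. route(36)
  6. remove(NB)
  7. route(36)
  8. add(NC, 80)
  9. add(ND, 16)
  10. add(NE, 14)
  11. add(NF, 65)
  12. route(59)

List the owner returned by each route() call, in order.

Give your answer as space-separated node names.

Op 1: add NA@81 -> ring=[81:NA]
Op 2: add NB@41 -> ring=[41:NB,81:NA]
Op 3: route key 79: smallest pos >= 79 is 81 -> NA
Op 4: route key 62: smallest pos >= 62 is 81 -> NA
Op 5: route key 36: smallest pos >= 36 is 41 -> NB
Op 6: remove NB -> ring=[81:NA]
Op 7: route key 36: smallest pos >= 36 is 81 -> NA
Op 8: add NC@80 -> ring=[80:NC,81:NA]
Op 9: add ND@16 -> ring=[16:ND,80:NC,81:NA]
Op 10: add NE@14 -> ring=[14:NE,16:ND,80:NC,81:NA]
Op 11: add NF@65 -> ring=[14:NE,16:ND,65:NF,80:NC,81:NA]
Op 12: route key 59: smallest pos >= 59 is 65 -> NF

Answer: NA NA NB NA NF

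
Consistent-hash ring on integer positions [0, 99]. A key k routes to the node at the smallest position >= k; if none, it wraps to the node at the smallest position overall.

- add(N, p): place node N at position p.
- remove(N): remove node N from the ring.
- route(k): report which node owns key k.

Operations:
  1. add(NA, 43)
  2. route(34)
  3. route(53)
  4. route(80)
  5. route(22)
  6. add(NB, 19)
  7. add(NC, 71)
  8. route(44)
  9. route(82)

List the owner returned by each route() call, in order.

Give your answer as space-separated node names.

Answer: NA NA NA NA NC NB

Derivation:
Op 1: add NA@43 -> ring=[43:NA]
Op 2: route key 34: smallest pos >= 34 is 43 -> NA
Op 3: route key 53: none >= 53, wrap to smallest pos 43 -> NA
Op 4: route key 80: none >= 80, wrap to smallest pos 43 -> NA
Op 5: route key 22: smallest pos >= 22 is 43 -> NA
Op 6: add NB@19 -> ring=[19:NB,43:NA]
Op 7: add NC@71 -> ring=[19:NB,43:NA,71:NC]
Op 8: route key 44: smallest pos >= 44 is 71 -> NC
Op 9: route key 82: none >= 82, wrap to smallest pos 19 -> NB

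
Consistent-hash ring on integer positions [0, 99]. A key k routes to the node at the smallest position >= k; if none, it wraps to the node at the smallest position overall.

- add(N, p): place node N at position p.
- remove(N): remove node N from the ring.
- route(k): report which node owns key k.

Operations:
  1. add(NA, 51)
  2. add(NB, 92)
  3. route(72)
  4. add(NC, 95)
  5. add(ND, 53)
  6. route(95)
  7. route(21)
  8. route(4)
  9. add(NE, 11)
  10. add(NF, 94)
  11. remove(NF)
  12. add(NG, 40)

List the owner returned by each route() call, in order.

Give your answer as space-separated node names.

Op 1: add NA@51 -> ring=[51:NA]
Op 2: add NB@92 -> ring=[51:NA,92:NB]
Op 3: route key 72: smallest pos >= 72 is 92 -> NB
Op 4: add NC@95 -> ring=[51:NA,92:NB,95:NC]
Op 5: add ND@53 -> ring=[51:NA,53:ND,92:NB,95:NC]
Op 6: route key 95: smallest pos >= 95 is 95 -> NC
Op 7: route key 21: smallest pos >= 21 is 51 -> NA
Op 8: route key 4: smallest pos >= 4 is 51 -> NA
Op 9: add NE@11 -> ring=[11:NE,51:NA,53:ND,92:NB,95:NC]
Op 10: add NF@94 -> ring=[11:NE,51:NA,53:ND,92:NB,94:NF,95:NC]
Op 11: remove NF -> ring=[11:NE,51:NA,53:ND,92:NB,95:NC]
Op 12: add NG@40 -> ring=[11:NE,40:NG,51:NA,53:ND,92:NB,95:NC]

Answer: NB NC NA NA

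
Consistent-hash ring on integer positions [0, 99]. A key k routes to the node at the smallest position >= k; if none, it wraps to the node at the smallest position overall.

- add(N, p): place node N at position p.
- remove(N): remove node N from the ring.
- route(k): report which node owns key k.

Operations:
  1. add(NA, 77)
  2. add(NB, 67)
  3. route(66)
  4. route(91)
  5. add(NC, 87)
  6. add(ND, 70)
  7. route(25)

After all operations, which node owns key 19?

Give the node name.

Op 1: add NA@77 -> ring=[77:NA]
Op 2: add NB@67 -> ring=[67:NB,77:NA]
Op 3: route key 66: smallest pos >= 66 is 67 -> NB
Op 4: route key 91: none >= 91, wrap to smallest pos 67 -> NB
Op 5: add NC@87 -> ring=[67:NB,77:NA,87:NC]
Op 6: add ND@70 -> ring=[67:NB,70:ND,77:NA,87:NC]
Op 7: route key 25: smallest pos >= 25 is 67 -> NB
Final route key 19: smallest pos >= 19 is 67 -> NB

Answer: NB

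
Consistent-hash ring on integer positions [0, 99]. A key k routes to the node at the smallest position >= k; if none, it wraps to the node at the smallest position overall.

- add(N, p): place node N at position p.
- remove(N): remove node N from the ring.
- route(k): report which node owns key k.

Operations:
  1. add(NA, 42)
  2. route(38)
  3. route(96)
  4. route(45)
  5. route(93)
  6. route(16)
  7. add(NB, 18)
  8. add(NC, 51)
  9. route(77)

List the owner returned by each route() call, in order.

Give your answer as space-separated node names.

Answer: NA NA NA NA NA NB

Derivation:
Op 1: add NA@42 -> ring=[42:NA]
Op 2: route key 38: smallest pos >= 38 is 42 -> NA
Op 3: route key 96: none >= 96, wrap to smallest pos 42 -> NA
Op 4: route key 45: none >= 45, wrap to smallest pos 42 -> NA
Op 5: route key 93: none >= 93, wrap to smallest pos 42 -> NA
Op 6: route key 16: smallest pos >= 16 is 42 -> NA
Op 7: add NB@18 -> ring=[18:NB,42:NA]
Op 8: add NC@51 -> ring=[18:NB,42:NA,51:NC]
Op 9: route key 77: none >= 77, wrap to smallest pos 18 -> NB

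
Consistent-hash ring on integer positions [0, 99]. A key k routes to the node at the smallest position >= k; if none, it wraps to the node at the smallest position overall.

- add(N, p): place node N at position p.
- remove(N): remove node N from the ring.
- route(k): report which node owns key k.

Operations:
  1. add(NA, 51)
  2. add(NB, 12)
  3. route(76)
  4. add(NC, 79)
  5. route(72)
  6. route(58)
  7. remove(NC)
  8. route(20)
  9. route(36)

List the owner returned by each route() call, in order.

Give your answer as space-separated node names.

Op 1: add NA@51 -> ring=[51:NA]
Op 2: add NB@12 -> ring=[12:NB,51:NA]
Op 3: route key 76: none >= 76, wrap to smallest pos 12 -> NB
Op 4: add NC@79 -> ring=[12:NB,51:NA,79:NC]
Op 5: route key 72: smallest pos >= 72 is 79 -> NC
Op 6: route key 58: smallest pos >= 58 is 79 -> NC
Op 7: remove NC -> ring=[12:NB,51:NA]
Op 8: route key 20: smallest pos >= 20 is 51 -> NA
Op 9: route key 36: smallest pos >= 36 is 51 -> NA

Answer: NB NC NC NA NA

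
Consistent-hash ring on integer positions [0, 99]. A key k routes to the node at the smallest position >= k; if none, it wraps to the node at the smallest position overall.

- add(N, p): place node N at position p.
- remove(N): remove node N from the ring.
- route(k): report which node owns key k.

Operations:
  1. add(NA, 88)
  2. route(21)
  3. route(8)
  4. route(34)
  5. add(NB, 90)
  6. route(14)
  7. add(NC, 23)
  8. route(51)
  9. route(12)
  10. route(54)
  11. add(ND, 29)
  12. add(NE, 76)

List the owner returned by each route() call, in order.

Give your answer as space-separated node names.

Answer: NA NA NA NA NA NC NA

Derivation:
Op 1: add NA@88 -> ring=[88:NA]
Op 2: route key 21: smallest pos >= 21 is 88 -> NA
Op 3: route key 8: smallest pos >= 8 is 88 -> NA
Op 4: route key 34: smallest pos >= 34 is 88 -> NA
Op 5: add NB@90 -> ring=[88:NA,90:NB]
Op 6: route key 14: smallest pos >= 14 is 88 -> NA
Op 7: add NC@23 -> ring=[23:NC,88:NA,90:NB]
Op 8: route key 51: smallest pos >= 51 is 88 -> NA
Op 9: route key 12: smallest pos >= 12 is 23 -> NC
Op 10: route key 54: smallest pos >= 54 is 88 -> NA
Op 11: add ND@29 -> ring=[23:NC,29:ND,88:NA,90:NB]
Op 12: add NE@76 -> ring=[23:NC,29:ND,76:NE,88:NA,90:NB]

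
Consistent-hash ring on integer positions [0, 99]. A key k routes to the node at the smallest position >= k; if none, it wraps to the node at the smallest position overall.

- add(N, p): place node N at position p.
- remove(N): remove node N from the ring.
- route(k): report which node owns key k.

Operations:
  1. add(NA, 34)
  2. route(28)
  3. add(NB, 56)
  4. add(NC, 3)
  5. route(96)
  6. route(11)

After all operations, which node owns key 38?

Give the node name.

Op 1: add NA@34 -> ring=[34:NA]
Op 2: route key 28: smallest pos >= 28 is 34 -> NA
Op 3: add NB@56 -> ring=[34:NA,56:NB]
Op 4: add NC@3 -> ring=[3:NC,34:NA,56:NB]
Op 5: route key 96: none >= 96, wrap to smallest pos 3 -> NC
Op 6: route key 11: smallest pos >= 11 is 34 -> NA
Final route key 38: smallest pos >= 38 is 56 -> NB

Answer: NB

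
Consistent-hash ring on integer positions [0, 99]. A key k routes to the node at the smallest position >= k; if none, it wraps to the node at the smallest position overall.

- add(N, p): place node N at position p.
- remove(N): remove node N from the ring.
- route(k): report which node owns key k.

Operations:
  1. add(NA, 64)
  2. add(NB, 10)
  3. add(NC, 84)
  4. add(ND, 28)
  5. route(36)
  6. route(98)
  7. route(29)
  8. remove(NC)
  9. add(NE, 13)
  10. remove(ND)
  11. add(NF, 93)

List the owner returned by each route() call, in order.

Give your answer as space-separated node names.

Op 1: add NA@64 -> ring=[64:NA]
Op 2: add NB@10 -> ring=[10:NB,64:NA]
Op 3: add NC@84 -> ring=[10:NB,64:NA,84:NC]
Op 4: add ND@28 -> ring=[10:NB,28:ND,64:NA,84:NC]
Op 5: route key 36: smallest pos >= 36 is 64 -> NA
Op 6: route key 98: none >= 98, wrap to smallest pos 10 -> NB
Op 7: route key 29: smallest pos >= 29 is 64 -> NA
Op 8: remove NC -> ring=[10:NB,28:ND,64:NA]
Op 9: add NE@13 -> ring=[10:NB,13:NE,28:ND,64:NA]
Op 10: remove ND -> ring=[10:NB,13:NE,64:NA]
Op 11: add NF@93 -> ring=[10:NB,13:NE,64:NA,93:NF]

Answer: NA NB NA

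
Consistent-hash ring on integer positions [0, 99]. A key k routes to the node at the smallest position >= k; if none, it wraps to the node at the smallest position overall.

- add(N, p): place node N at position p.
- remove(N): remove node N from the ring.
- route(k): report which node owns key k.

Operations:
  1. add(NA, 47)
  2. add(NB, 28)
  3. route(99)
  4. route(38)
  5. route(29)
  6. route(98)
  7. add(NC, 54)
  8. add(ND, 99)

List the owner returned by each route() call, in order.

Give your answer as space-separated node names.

Op 1: add NA@47 -> ring=[47:NA]
Op 2: add NB@28 -> ring=[28:NB,47:NA]
Op 3: route key 99: none >= 99, wrap to smallest pos 28 -> NB
Op 4: route key 38: smallest pos >= 38 is 47 -> NA
Op 5: route key 29: smallest pos >= 29 is 47 -> NA
Op 6: route key 98: none >= 98, wrap to smallest pos 28 -> NB
Op 7: add NC@54 -> ring=[28:NB,47:NA,54:NC]
Op 8: add ND@99 -> ring=[28:NB,47:NA,54:NC,99:ND]

Answer: NB NA NA NB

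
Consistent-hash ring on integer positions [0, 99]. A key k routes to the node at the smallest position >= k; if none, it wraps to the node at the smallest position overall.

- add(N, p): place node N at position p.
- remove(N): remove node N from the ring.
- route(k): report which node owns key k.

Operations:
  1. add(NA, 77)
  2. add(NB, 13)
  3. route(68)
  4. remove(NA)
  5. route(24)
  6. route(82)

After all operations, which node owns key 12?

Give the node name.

Answer: NB

Derivation:
Op 1: add NA@77 -> ring=[77:NA]
Op 2: add NB@13 -> ring=[13:NB,77:NA]
Op 3: route key 68: smallest pos >= 68 is 77 -> NA
Op 4: remove NA -> ring=[13:NB]
Op 5: route key 24: none >= 24, wrap to smallest pos 13 -> NB
Op 6: route key 82: none >= 82, wrap to smallest pos 13 -> NB
Final route key 12: smallest pos >= 12 is 13 -> NB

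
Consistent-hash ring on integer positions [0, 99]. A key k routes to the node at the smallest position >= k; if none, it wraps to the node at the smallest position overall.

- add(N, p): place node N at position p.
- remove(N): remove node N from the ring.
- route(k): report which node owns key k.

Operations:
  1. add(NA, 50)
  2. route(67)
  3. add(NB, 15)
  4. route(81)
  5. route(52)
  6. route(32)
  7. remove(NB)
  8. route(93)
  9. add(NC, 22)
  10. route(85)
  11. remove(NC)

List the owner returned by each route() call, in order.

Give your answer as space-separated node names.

Answer: NA NB NB NA NA NC

Derivation:
Op 1: add NA@50 -> ring=[50:NA]
Op 2: route key 67: none >= 67, wrap to smallest pos 50 -> NA
Op 3: add NB@15 -> ring=[15:NB,50:NA]
Op 4: route key 81: none >= 81, wrap to smallest pos 15 -> NB
Op 5: route key 52: none >= 52, wrap to smallest pos 15 -> NB
Op 6: route key 32: smallest pos >= 32 is 50 -> NA
Op 7: remove NB -> ring=[50:NA]
Op 8: route key 93: none >= 93, wrap to smallest pos 50 -> NA
Op 9: add NC@22 -> ring=[22:NC,50:NA]
Op 10: route key 85: none >= 85, wrap to smallest pos 22 -> NC
Op 11: remove NC -> ring=[50:NA]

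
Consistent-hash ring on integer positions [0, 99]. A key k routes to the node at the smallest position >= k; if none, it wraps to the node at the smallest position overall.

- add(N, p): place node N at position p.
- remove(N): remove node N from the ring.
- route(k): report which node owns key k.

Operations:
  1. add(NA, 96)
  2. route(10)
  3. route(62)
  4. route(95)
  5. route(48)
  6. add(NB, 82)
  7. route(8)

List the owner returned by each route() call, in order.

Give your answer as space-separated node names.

Answer: NA NA NA NA NB

Derivation:
Op 1: add NA@96 -> ring=[96:NA]
Op 2: route key 10: smallest pos >= 10 is 96 -> NA
Op 3: route key 62: smallest pos >= 62 is 96 -> NA
Op 4: route key 95: smallest pos >= 95 is 96 -> NA
Op 5: route key 48: smallest pos >= 48 is 96 -> NA
Op 6: add NB@82 -> ring=[82:NB,96:NA]
Op 7: route key 8: smallest pos >= 8 is 82 -> NB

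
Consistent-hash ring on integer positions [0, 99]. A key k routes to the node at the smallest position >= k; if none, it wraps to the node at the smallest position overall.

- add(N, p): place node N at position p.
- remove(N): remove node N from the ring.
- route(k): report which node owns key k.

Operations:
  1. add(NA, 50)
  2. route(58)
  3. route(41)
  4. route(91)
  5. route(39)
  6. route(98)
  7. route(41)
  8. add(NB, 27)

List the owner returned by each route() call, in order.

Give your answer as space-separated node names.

Answer: NA NA NA NA NA NA

Derivation:
Op 1: add NA@50 -> ring=[50:NA]
Op 2: route key 58: none >= 58, wrap to smallest pos 50 -> NA
Op 3: route key 41: smallest pos >= 41 is 50 -> NA
Op 4: route key 91: none >= 91, wrap to smallest pos 50 -> NA
Op 5: route key 39: smallest pos >= 39 is 50 -> NA
Op 6: route key 98: none >= 98, wrap to smallest pos 50 -> NA
Op 7: route key 41: smallest pos >= 41 is 50 -> NA
Op 8: add NB@27 -> ring=[27:NB,50:NA]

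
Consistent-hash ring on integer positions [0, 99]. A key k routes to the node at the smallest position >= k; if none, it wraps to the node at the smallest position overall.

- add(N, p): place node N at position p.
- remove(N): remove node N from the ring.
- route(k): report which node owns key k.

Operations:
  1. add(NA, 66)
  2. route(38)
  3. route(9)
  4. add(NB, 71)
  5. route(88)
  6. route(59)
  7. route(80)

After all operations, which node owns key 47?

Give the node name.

Answer: NA

Derivation:
Op 1: add NA@66 -> ring=[66:NA]
Op 2: route key 38: smallest pos >= 38 is 66 -> NA
Op 3: route key 9: smallest pos >= 9 is 66 -> NA
Op 4: add NB@71 -> ring=[66:NA,71:NB]
Op 5: route key 88: none >= 88, wrap to smallest pos 66 -> NA
Op 6: route key 59: smallest pos >= 59 is 66 -> NA
Op 7: route key 80: none >= 80, wrap to smallest pos 66 -> NA
Final route key 47: smallest pos >= 47 is 66 -> NA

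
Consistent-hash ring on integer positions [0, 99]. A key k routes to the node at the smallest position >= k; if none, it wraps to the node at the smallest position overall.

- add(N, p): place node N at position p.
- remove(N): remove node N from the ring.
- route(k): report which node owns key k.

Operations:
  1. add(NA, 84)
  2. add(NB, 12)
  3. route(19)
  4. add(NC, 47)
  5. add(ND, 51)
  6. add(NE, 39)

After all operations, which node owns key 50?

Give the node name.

Op 1: add NA@84 -> ring=[84:NA]
Op 2: add NB@12 -> ring=[12:NB,84:NA]
Op 3: route key 19: smallest pos >= 19 is 84 -> NA
Op 4: add NC@47 -> ring=[12:NB,47:NC,84:NA]
Op 5: add ND@51 -> ring=[12:NB,47:NC,51:ND,84:NA]
Op 6: add NE@39 -> ring=[12:NB,39:NE,47:NC,51:ND,84:NA]
Final route key 50: smallest pos >= 50 is 51 -> ND

Answer: ND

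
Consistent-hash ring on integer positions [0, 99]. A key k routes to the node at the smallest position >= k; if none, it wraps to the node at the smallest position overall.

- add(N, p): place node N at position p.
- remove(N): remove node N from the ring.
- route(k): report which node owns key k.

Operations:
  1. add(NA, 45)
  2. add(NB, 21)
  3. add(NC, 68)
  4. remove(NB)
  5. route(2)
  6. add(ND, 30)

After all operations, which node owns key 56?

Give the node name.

Answer: NC

Derivation:
Op 1: add NA@45 -> ring=[45:NA]
Op 2: add NB@21 -> ring=[21:NB,45:NA]
Op 3: add NC@68 -> ring=[21:NB,45:NA,68:NC]
Op 4: remove NB -> ring=[45:NA,68:NC]
Op 5: route key 2: smallest pos >= 2 is 45 -> NA
Op 6: add ND@30 -> ring=[30:ND,45:NA,68:NC]
Final route key 56: smallest pos >= 56 is 68 -> NC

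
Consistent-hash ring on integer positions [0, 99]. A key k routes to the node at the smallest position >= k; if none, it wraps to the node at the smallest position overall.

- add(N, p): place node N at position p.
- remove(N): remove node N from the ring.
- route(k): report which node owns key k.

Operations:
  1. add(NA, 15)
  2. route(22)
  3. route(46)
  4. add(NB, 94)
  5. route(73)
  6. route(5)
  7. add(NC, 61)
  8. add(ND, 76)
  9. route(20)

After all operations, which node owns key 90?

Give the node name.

Op 1: add NA@15 -> ring=[15:NA]
Op 2: route key 22: none >= 22, wrap to smallest pos 15 -> NA
Op 3: route key 46: none >= 46, wrap to smallest pos 15 -> NA
Op 4: add NB@94 -> ring=[15:NA,94:NB]
Op 5: route key 73: smallest pos >= 73 is 94 -> NB
Op 6: route key 5: smallest pos >= 5 is 15 -> NA
Op 7: add NC@61 -> ring=[15:NA,61:NC,94:NB]
Op 8: add ND@76 -> ring=[15:NA,61:NC,76:ND,94:NB]
Op 9: route key 20: smallest pos >= 20 is 61 -> NC
Final route key 90: smallest pos >= 90 is 94 -> NB

Answer: NB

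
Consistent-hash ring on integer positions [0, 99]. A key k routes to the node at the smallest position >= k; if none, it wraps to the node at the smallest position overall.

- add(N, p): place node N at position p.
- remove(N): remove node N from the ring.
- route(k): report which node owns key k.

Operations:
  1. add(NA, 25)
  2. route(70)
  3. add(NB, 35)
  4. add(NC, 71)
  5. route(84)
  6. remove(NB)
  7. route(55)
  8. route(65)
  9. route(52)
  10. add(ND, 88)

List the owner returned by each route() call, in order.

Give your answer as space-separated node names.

Answer: NA NA NC NC NC

Derivation:
Op 1: add NA@25 -> ring=[25:NA]
Op 2: route key 70: none >= 70, wrap to smallest pos 25 -> NA
Op 3: add NB@35 -> ring=[25:NA,35:NB]
Op 4: add NC@71 -> ring=[25:NA,35:NB,71:NC]
Op 5: route key 84: none >= 84, wrap to smallest pos 25 -> NA
Op 6: remove NB -> ring=[25:NA,71:NC]
Op 7: route key 55: smallest pos >= 55 is 71 -> NC
Op 8: route key 65: smallest pos >= 65 is 71 -> NC
Op 9: route key 52: smallest pos >= 52 is 71 -> NC
Op 10: add ND@88 -> ring=[25:NA,71:NC,88:ND]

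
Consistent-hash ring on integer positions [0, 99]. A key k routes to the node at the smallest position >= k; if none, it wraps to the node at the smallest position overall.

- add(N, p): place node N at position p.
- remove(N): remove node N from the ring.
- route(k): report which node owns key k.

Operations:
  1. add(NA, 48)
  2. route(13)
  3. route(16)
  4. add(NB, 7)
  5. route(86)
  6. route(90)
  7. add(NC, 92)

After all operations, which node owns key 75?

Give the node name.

Op 1: add NA@48 -> ring=[48:NA]
Op 2: route key 13: smallest pos >= 13 is 48 -> NA
Op 3: route key 16: smallest pos >= 16 is 48 -> NA
Op 4: add NB@7 -> ring=[7:NB,48:NA]
Op 5: route key 86: none >= 86, wrap to smallest pos 7 -> NB
Op 6: route key 90: none >= 90, wrap to smallest pos 7 -> NB
Op 7: add NC@92 -> ring=[7:NB,48:NA,92:NC]
Final route key 75: smallest pos >= 75 is 92 -> NC

Answer: NC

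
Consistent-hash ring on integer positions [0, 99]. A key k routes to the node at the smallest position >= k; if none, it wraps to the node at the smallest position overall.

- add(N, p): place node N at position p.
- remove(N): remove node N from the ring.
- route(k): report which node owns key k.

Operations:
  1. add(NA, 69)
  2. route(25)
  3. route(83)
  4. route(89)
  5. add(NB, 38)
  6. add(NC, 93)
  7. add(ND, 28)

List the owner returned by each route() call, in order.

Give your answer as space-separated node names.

Op 1: add NA@69 -> ring=[69:NA]
Op 2: route key 25: smallest pos >= 25 is 69 -> NA
Op 3: route key 83: none >= 83, wrap to smallest pos 69 -> NA
Op 4: route key 89: none >= 89, wrap to smallest pos 69 -> NA
Op 5: add NB@38 -> ring=[38:NB,69:NA]
Op 6: add NC@93 -> ring=[38:NB,69:NA,93:NC]
Op 7: add ND@28 -> ring=[28:ND,38:NB,69:NA,93:NC]

Answer: NA NA NA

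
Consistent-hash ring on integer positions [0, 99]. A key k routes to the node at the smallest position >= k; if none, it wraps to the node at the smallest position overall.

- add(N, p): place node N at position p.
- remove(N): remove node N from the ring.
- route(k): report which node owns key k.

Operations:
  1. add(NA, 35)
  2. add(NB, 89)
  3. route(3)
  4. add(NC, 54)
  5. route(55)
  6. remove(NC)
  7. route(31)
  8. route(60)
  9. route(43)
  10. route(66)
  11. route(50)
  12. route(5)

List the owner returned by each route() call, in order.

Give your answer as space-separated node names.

Op 1: add NA@35 -> ring=[35:NA]
Op 2: add NB@89 -> ring=[35:NA,89:NB]
Op 3: route key 3: smallest pos >= 3 is 35 -> NA
Op 4: add NC@54 -> ring=[35:NA,54:NC,89:NB]
Op 5: route key 55: smallest pos >= 55 is 89 -> NB
Op 6: remove NC -> ring=[35:NA,89:NB]
Op 7: route key 31: smallest pos >= 31 is 35 -> NA
Op 8: route key 60: smallest pos >= 60 is 89 -> NB
Op 9: route key 43: smallest pos >= 43 is 89 -> NB
Op 10: route key 66: smallest pos >= 66 is 89 -> NB
Op 11: route key 50: smallest pos >= 50 is 89 -> NB
Op 12: route key 5: smallest pos >= 5 is 35 -> NA

Answer: NA NB NA NB NB NB NB NA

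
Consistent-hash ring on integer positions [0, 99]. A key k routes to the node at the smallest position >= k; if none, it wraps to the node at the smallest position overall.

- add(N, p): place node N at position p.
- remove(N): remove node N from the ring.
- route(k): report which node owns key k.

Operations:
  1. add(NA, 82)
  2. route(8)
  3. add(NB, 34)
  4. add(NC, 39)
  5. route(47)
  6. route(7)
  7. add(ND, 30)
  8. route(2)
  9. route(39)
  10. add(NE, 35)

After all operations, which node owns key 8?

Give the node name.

Answer: ND

Derivation:
Op 1: add NA@82 -> ring=[82:NA]
Op 2: route key 8: smallest pos >= 8 is 82 -> NA
Op 3: add NB@34 -> ring=[34:NB,82:NA]
Op 4: add NC@39 -> ring=[34:NB,39:NC,82:NA]
Op 5: route key 47: smallest pos >= 47 is 82 -> NA
Op 6: route key 7: smallest pos >= 7 is 34 -> NB
Op 7: add ND@30 -> ring=[30:ND,34:NB,39:NC,82:NA]
Op 8: route key 2: smallest pos >= 2 is 30 -> ND
Op 9: route key 39: smallest pos >= 39 is 39 -> NC
Op 10: add NE@35 -> ring=[30:ND,34:NB,35:NE,39:NC,82:NA]
Final route key 8: smallest pos >= 8 is 30 -> ND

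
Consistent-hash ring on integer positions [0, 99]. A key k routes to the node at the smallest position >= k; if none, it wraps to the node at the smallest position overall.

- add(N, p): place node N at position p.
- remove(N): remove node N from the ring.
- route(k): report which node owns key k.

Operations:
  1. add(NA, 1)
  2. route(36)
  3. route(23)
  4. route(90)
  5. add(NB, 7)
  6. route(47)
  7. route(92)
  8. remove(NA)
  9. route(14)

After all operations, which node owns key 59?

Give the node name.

Answer: NB

Derivation:
Op 1: add NA@1 -> ring=[1:NA]
Op 2: route key 36: none >= 36, wrap to smallest pos 1 -> NA
Op 3: route key 23: none >= 23, wrap to smallest pos 1 -> NA
Op 4: route key 90: none >= 90, wrap to smallest pos 1 -> NA
Op 5: add NB@7 -> ring=[1:NA,7:NB]
Op 6: route key 47: none >= 47, wrap to smallest pos 1 -> NA
Op 7: route key 92: none >= 92, wrap to smallest pos 1 -> NA
Op 8: remove NA -> ring=[7:NB]
Op 9: route key 14: none >= 14, wrap to smallest pos 7 -> NB
Final route key 59: none >= 59, wrap to smallest pos 7 -> NB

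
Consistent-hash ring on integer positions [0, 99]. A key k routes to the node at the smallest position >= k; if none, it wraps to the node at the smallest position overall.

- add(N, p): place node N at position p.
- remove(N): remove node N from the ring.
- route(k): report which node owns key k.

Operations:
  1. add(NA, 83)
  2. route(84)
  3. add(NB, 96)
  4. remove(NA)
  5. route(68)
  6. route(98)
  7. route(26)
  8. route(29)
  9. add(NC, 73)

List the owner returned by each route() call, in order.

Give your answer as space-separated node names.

Answer: NA NB NB NB NB

Derivation:
Op 1: add NA@83 -> ring=[83:NA]
Op 2: route key 84: none >= 84, wrap to smallest pos 83 -> NA
Op 3: add NB@96 -> ring=[83:NA,96:NB]
Op 4: remove NA -> ring=[96:NB]
Op 5: route key 68: smallest pos >= 68 is 96 -> NB
Op 6: route key 98: none >= 98, wrap to smallest pos 96 -> NB
Op 7: route key 26: smallest pos >= 26 is 96 -> NB
Op 8: route key 29: smallest pos >= 29 is 96 -> NB
Op 9: add NC@73 -> ring=[73:NC,96:NB]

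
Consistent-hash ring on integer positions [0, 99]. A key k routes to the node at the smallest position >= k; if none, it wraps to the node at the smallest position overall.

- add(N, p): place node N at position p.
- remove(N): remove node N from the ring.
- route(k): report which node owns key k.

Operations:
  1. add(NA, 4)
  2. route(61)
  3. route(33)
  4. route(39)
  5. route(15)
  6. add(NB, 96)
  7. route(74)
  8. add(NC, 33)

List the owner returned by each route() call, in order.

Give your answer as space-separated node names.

Answer: NA NA NA NA NB

Derivation:
Op 1: add NA@4 -> ring=[4:NA]
Op 2: route key 61: none >= 61, wrap to smallest pos 4 -> NA
Op 3: route key 33: none >= 33, wrap to smallest pos 4 -> NA
Op 4: route key 39: none >= 39, wrap to smallest pos 4 -> NA
Op 5: route key 15: none >= 15, wrap to smallest pos 4 -> NA
Op 6: add NB@96 -> ring=[4:NA,96:NB]
Op 7: route key 74: smallest pos >= 74 is 96 -> NB
Op 8: add NC@33 -> ring=[4:NA,33:NC,96:NB]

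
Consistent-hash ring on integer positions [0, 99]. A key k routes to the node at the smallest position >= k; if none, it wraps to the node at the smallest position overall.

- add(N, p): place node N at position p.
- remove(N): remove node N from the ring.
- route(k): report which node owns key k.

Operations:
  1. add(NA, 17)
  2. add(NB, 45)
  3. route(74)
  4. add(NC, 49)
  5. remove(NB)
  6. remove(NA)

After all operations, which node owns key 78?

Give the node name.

Op 1: add NA@17 -> ring=[17:NA]
Op 2: add NB@45 -> ring=[17:NA,45:NB]
Op 3: route key 74: none >= 74, wrap to smallest pos 17 -> NA
Op 4: add NC@49 -> ring=[17:NA,45:NB,49:NC]
Op 5: remove NB -> ring=[17:NA,49:NC]
Op 6: remove NA -> ring=[49:NC]
Final route key 78: none >= 78, wrap to smallest pos 49 -> NC

Answer: NC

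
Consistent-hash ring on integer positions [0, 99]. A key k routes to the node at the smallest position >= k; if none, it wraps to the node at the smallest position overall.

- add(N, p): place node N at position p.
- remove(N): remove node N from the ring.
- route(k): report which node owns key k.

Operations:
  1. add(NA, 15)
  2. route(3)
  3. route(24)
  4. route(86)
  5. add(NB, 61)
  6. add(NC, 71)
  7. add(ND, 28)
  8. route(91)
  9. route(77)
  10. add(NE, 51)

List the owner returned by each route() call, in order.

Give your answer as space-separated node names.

Answer: NA NA NA NA NA

Derivation:
Op 1: add NA@15 -> ring=[15:NA]
Op 2: route key 3: smallest pos >= 3 is 15 -> NA
Op 3: route key 24: none >= 24, wrap to smallest pos 15 -> NA
Op 4: route key 86: none >= 86, wrap to smallest pos 15 -> NA
Op 5: add NB@61 -> ring=[15:NA,61:NB]
Op 6: add NC@71 -> ring=[15:NA,61:NB,71:NC]
Op 7: add ND@28 -> ring=[15:NA,28:ND,61:NB,71:NC]
Op 8: route key 91: none >= 91, wrap to smallest pos 15 -> NA
Op 9: route key 77: none >= 77, wrap to smallest pos 15 -> NA
Op 10: add NE@51 -> ring=[15:NA,28:ND,51:NE,61:NB,71:NC]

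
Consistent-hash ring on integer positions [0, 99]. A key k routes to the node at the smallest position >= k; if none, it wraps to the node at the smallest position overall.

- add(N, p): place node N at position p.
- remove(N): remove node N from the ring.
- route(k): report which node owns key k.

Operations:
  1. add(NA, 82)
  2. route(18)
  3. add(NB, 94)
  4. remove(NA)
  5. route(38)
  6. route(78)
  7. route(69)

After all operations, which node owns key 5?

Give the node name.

Answer: NB

Derivation:
Op 1: add NA@82 -> ring=[82:NA]
Op 2: route key 18: smallest pos >= 18 is 82 -> NA
Op 3: add NB@94 -> ring=[82:NA,94:NB]
Op 4: remove NA -> ring=[94:NB]
Op 5: route key 38: smallest pos >= 38 is 94 -> NB
Op 6: route key 78: smallest pos >= 78 is 94 -> NB
Op 7: route key 69: smallest pos >= 69 is 94 -> NB
Final route key 5: smallest pos >= 5 is 94 -> NB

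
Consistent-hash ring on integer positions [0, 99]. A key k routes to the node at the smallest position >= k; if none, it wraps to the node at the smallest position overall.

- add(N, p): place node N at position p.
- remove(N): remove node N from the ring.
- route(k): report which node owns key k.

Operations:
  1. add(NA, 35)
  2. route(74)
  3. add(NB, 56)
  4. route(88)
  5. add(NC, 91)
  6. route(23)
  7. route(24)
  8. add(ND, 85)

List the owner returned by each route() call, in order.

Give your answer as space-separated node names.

Op 1: add NA@35 -> ring=[35:NA]
Op 2: route key 74: none >= 74, wrap to smallest pos 35 -> NA
Op 3: add NB@56 -> ring=[35:NA,56:NB]
Op 4: route key 88: none >= 88, wrap to smallest pos 35 -> NA
Op 5: add NC@91 -> ring=[35:NA,56:NB,91:NC]
Op 6: route key 23: smallest pos >= 23 is 35 -> NA
Op 7: route key 24: smallest pos >= 24 is 35 -> NA
Op 8: add ND@85 -> ring=[35:NA,56:NB,85:ND,91:NC]

Answer: NA NA NA NA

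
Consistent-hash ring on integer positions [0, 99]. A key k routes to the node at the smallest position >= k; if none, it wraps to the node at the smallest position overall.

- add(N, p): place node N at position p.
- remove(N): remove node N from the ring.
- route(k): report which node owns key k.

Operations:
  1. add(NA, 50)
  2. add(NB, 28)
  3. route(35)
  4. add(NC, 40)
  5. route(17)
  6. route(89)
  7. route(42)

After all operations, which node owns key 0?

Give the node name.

Op 1: add NA@50 -> ring=[50:NA]
Op 2: add NB@28 -> ring=[28:NB,50:NA]
Op 3: route key 35: smallest pos >= 35 is 50 -> NA
Op 4: add NC@40 -> ring=[28:NB,40:NC,50:NA]
Op 5: route key 17: smallest pos >= 17 is 28 -> NB
Op 6: route key 89: none >= 89, wrap to smallest pos 28 -> NB
Op 7: route key 42: smallest pos >= 42 is 50 -> NA
Final route key 0: smallest pos >= 0 is 28 -> NB

Answer: NB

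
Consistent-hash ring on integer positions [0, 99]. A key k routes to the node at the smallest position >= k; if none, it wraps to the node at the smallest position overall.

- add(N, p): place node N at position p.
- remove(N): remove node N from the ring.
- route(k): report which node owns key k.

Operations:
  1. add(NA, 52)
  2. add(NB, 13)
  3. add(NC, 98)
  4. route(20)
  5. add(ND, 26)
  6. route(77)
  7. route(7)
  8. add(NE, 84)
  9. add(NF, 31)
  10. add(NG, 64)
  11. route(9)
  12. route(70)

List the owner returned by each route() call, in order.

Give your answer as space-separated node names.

Answer: NA NC NB NB NE

Derivation:
Op 1: add NA@52 -> ring=[52:NA]
Op 2: add NB@13 -> ring=[13:NB,52:NA]
Op 3: add NC@98 -> ring=[13:NB,52:NA,98:NC]
Op 4: route key 20: smallest pos >= 20 is 52 -> NA
Op 5: add ND@26 -> ring=[13:NB,26:ND,52:NA,98:NC]
Op 6: route key 77: smallest pos >= 77 is 98 -> NC
Op 7: route key 7: smallest pos >= 7 is 13 -> NB
Op 8: add NE@84 -> ring=[13:NB,26:ND,52:NA,84:NE,98:NC]
Op 9: add NF@31 -> ring=[13:NB,26:ND,31:NF,52:NA,84:NE,98:NC]
Op 10: add NG@64 -> ring=[13:NB,26:ND,31:NF,52:NA,64:NG,84:NE,98:NC]
Op 11: route key 9: smallest pos >= 9 is 13 -> NB
Op 12: route key 70: smallest pos >= 70 is 84 -> NE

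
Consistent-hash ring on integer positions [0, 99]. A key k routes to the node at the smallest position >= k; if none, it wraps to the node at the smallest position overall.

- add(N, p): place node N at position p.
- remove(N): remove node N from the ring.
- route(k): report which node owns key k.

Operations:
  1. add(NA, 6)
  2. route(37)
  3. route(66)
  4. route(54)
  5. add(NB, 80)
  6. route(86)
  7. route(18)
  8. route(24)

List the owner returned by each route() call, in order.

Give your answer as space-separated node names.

Op 1: add NA@6 -> ring=[6:NA]
Op 2: route key 37: none >= 37, wrap to smallest pos 6 -> NA
Op 3: route key 66: none >= 66, wrap to smallest pos 6 -> NA
Op 4: route key 54: none >= 54, wrap to smallest pos 6 -> NA
Op 5: add NB@80 -> ring=[6:NA,80:NB]
Op 6: route key 86: none >= 86, wrap to smallest pos 6 -> NA
Op 7: route key 18: smallest pos >= 18 is 80 -> NB
Op 8: route key 24: smallest pos >= 24 is 80 -> NB

Answer: NA NA NA NA NB NB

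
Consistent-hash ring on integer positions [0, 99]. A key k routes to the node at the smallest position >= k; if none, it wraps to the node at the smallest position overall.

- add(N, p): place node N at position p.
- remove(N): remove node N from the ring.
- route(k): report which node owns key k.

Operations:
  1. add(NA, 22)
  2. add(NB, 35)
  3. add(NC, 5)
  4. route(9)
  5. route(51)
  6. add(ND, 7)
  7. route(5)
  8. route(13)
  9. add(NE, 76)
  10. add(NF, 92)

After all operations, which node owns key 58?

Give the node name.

Op 1: add NA@22 -> ring=[22:NA]
Op 2: add NB@35 -> ring=[22:NA,35:NB]
Op 3: add NC@5 -> ring=[5:NC,22:NA,35:NB]
Op 4: route key 9: smallest pos >= 9 is 22 -> NA
Op 5: route key 51: none >= 51, wrap to smallest pos 5 -> NC
Op 6: add ND@7 -> ring=[5:NC,7:ND,22:NA,35:NB]
Op 7: route key 5: smallest pos >= 5 is 5 -> NC
Op 8: route key 13: smallest pos >= 13 is 22 -> NA
Op 9: add NE@76 -> ring=[5:NC,7:ND,22:NA,35:NB,76:NE]
Op 10: add NF@92 -> ring=[5:NC,7:ND,22:NA,35:NB,76:NE,92:NF]
Final route key 58: smallest pos >= 58 is 76 -> NE

Answer: NE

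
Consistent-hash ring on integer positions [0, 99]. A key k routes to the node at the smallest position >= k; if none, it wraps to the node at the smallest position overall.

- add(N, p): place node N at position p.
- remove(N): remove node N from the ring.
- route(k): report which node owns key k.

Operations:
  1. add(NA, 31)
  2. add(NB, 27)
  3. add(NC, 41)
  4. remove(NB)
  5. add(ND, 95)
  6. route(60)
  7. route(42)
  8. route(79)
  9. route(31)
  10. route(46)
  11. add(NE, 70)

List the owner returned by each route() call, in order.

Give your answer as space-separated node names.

Op 1: add NA@31 -> ring=[31:NA]
Op 2: add NB@27 -> ring=[27:NB,31:NA]
Op 3: add NC@41 -> ring=[27:NB,31:NA,41:NC]
Op 4: remove NB -> ring=[31:NA,41:NC]
Op 5: add ND@95 -> ring=[31:NA,41:NC,95:ND]
Op 6: route key 60: smallest pos >= 60 is 95 -> ND
Op 7: route key 42: smallest pos >= 42 is 95 -> ND
Op 8: route key 79: smallest pos >= 79 is 95 -> ND
Op 9: route key 31: smallest pos >= 31 is 31 -> NA
Op 10: route key 46: smallest pos >= 46 is 95 -> ND
Op 11: add NE@70 -> ring=[31:NA,41:NC,70:NE,95:ND]

Answer: ND ND ND NA ND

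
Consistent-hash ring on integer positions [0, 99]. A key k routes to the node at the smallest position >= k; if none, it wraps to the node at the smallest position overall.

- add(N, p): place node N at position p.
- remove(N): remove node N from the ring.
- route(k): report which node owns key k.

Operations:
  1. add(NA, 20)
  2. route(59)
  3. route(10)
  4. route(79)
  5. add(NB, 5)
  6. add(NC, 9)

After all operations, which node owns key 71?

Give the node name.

Op 1: add NA@20 -> ring=[20:NA]
Op 2: route key 59: none >= 59, wrap to smallest pos 20 -> NA
Op 3: route key 10: smallest pos >= 10 is 20 -> NA
Op 4: route key 79: none >= 79, wrap to smallest pos 20 -> NA
Op 5: add NB@5 -> ring=[5:NB,20:NA]
Op 6: add NC@9 -> ring=[5:NB,9:NC,20:NA]
Final route key 71: none >= 71, wrap to smallest pos 5 -> NB

Answer: NB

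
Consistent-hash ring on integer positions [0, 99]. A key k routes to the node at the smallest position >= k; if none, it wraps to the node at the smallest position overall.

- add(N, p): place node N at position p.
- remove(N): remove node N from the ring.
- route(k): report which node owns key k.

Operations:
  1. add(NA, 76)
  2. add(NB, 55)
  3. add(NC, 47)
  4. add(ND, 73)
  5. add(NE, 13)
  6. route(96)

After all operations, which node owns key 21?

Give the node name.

Answer: NC

Derivation:
Op 1: add NA@76 -> ring=[76:NA]
Op 2: add NB@55 -> ring=[55:NB,76:NA]
Op 3: add NC@47 -> ring=[47:NC,55:NB,76:NA]
Op 4: add ND@73 -> ring=[47:NC,55:NB,73:ND,76:NA]
Op 5: add NE@13 -> ring=[13:NE,47:NC,55:NB,73:ND,76:NA]
Op 6: route key 96: none >= 96, wrap to smallest pos 13 -> NE
Final route key 21: smallest pos >= 21 is 47 -> NC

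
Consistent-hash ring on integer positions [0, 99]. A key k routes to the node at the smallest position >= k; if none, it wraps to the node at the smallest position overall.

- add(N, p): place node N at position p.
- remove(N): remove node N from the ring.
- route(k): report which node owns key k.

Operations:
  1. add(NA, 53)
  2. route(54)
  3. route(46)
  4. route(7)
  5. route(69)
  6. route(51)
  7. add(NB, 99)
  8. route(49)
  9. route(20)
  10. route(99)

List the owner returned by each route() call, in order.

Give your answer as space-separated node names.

Answer: NA NA NA NA NA NA NA NB

Derivation:
Op 1: add NA@53 -> ring=[53:NA]
Op 2: route key 54: none >= 54, wrap to smallest pos 53 -> NA
Op 3: route key 46: smallest pos >= 46 is 53 -> NA
Op 4: route key 7: smallest pos >= 7 is 53 -> NA
Op 5: route key 69: none >= 69, wrap to smallest pos 53 -> NA
Op 6: route key 51: smallest pos >= 51 is 53 -> NA
Op 7: add NB@99 -> ring=[53:NA,99:NB]
Op 8: route key 49: smallest pos >= 49 is 53 -> NA
Op 9: route key 20: smallest pos >= 20 is 53 -> NA
Op 10: route key 99: smallest pos >= 99 is 99 -> NB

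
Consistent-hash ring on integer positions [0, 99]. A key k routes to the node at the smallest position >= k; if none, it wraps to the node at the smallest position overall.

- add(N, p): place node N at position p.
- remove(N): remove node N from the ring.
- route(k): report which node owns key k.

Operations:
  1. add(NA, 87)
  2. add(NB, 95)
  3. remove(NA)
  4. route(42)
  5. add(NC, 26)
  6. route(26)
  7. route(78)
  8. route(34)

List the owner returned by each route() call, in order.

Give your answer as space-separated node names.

Answer: NB NC NB NB

Derivation:
Op 1: add NA@87 -> ring=[87:NA]
Op 2: add NB@95 -> ring=[87:NA,95:NB]
Op 3: remove NA -> ring=[95:NB]
Op 4: route key 42: smallest pos >= 42 is 95 -> NB
Op 5: add NC@26 -> ring=[26:NC,95:NB]
Op 6: route key 26: smallest pos >= 26 is 26 -> NC
Op 7: route key 78: smallest pos >= 78 is 95 -> NB
Op 8: route key 34: smallest pos >= 34 is 95 -> NB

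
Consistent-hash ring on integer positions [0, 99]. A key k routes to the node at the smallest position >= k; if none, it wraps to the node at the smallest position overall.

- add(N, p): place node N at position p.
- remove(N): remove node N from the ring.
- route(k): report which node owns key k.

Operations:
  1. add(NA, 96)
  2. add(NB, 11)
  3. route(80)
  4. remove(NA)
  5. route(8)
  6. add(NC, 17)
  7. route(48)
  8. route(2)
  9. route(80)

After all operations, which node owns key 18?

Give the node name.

Answer: NB

Derivation:
Op 1: add NA@96 -> ring=[96:NA]
Op 2: add NB@11 -> ring=[11:NB,96:NA]
Op 3: route key 80: smallest pos >= 80 is 96 -> NA
Op 4: remove NA -> ring=[11:NB]
Op 5: route key 8: smallest pos >= 8 is 11 -> NB
Op 6: add NC@17 -> ring=[11:NB,17:NC]
Op 7: route key 48: none >= 48, wrap to smallest pos 11 -> NB
Op 8: route key 2: smallest pos >= 2 is 11 -> NB
Op 9: route key 80: none >= 80, wrap to smallest pos 11 -> NB
Final route key 18: none >= 18, wrap to smallest pos 11 -> NB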